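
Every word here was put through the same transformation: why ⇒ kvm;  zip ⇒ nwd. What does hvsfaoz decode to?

thermal

Compare letters: w→k is +14, h→v is +14, y→m is +14 — a constant shift. This is a Caesar cipher with shift 14.
Decoding hvsfaoz: h−14=t, v−14=h, s−14=e, f−14=r, a−14=m, o−14=a, z−14=l.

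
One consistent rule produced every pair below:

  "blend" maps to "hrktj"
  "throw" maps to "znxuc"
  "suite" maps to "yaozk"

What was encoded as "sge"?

may

Each letter is shifted forward by 6 in the alphabet (a Caesar shift of +6).
Undoing it on sge: s−6=m, g−6=a, e−6=y.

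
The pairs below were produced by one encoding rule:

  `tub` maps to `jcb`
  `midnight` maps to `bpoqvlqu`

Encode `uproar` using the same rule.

ziwzxc

The output letters match the input read backwards, each shifted +8: tub reversed is but. Two steps: reverse the string, then apply a Caesar shift of +8.
For uproar: reverse → raorpu; then shift: r+8=z, a+8=i, o+8=w, r+8=z, p+8=x, u+8=c.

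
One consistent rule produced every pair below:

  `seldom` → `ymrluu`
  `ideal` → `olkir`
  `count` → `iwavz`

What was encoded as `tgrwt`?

Shifts by position in seldom: pos 0: s→y (+6), pos 1: e→m (+8), pos 2: l→r (+6), pos 3: d→l (+8) — repeating every 2. It's a Vigenère-style cipher with numeric key [6,8]: position i shifts by key[i mod 2].
Undoing it on tgrwt: t−6=n, g−8=y, r−6=l, w−8=o, t−6=n.

nylon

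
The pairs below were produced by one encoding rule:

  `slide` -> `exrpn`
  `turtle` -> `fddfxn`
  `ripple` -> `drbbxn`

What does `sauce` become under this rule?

ejdon

Two shifts are in play — +9 for a/e/i/o/u, +12 for every other letter.
On sauce: s(cons)+12=e, a(vowel)+9=j, u(vowel)+9=d, c(cons)+12=o, e(vowel)+9=n.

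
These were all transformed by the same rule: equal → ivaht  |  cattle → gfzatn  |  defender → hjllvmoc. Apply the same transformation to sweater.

In equal: e→i is +4, q→v is +5, u→a is +6, a→h is +7 — the shift increases by 1 each position. Each letter shifts forward by (position + 4), i.e. 4, 5, 6, … — the shift grows by one for each successive letter.
On sweater: s+4=w, w+5=b, e+6=k, a+7=h, t+8=b, e+9=n, r+10=b.

wbkhbnb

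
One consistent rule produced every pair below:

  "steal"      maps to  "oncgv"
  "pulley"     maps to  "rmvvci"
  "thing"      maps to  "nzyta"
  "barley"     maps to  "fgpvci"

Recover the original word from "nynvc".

s(18)→o(14) and t(19)→n(13) fit y≡25x+6 (mod 26); the inverse of 25 mod 26 is 25. Treating letters as 0–25, the rule is x ↦ 25x + 6 (mod 26).
Undoing it on nynvc: n(13)→25·(13−6)≡19=t; y(24)→25·(24−6)≡8=i; n(13)→25·(13−6)≡19=t; v(21)→25·(21−6)≡11=l; c(2)→25·(2−6)≡4=e (all mod 26).

title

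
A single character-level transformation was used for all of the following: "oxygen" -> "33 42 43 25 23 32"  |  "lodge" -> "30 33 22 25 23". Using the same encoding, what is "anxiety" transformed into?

o is letter #15 and maps to 33: an offset of 18. Letters become their 1-based position plus 18 (so a→19, b→20, …).
For anxiety: a=1→19, n=14→32, x=24→42, i=9→27, e=5→23, t=20→38, y=25→43.

19 32 42 27 23 38 43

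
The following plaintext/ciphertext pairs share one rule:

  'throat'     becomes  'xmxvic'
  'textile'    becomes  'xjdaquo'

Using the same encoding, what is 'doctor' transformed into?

htiawa

In throat: t→x is +4, h→m is +5, r→x is +6, o→v is +7 — the shift increases by 1 each position. Letter i (0-indexed) is shifted by i+4, so successive shifts are 4, 5, 6, ….
On doctor: d+4=h, o+5=t, c+6=i, t+7=a, o+8=w, r+9=a.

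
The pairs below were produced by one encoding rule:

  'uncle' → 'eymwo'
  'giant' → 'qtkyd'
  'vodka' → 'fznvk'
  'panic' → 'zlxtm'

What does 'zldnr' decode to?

patch

Shifts by position in uncle: pos 0: u→e (+10), pos 1: n→y (+11), pos 2: c→m (+10), pos 3: l→w (+11) — repeating every 2. A repeating key of period 2 is used — shifts +10, +11 over and over.
Decoding zldnr: z−10=p, l−11=a, d−10=t, n−11=c, r−10=h.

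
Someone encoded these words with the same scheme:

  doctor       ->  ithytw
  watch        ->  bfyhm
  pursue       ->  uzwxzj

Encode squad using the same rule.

xvzfi

Compare letters: d→i is +5, o→t is +5, c→h is +5 — a constant shift. It's a constant shift of +5 (ROT5).
Applying it to squad: s+5=x, q+5=v, u+5=z, a+5=f, d+5=i.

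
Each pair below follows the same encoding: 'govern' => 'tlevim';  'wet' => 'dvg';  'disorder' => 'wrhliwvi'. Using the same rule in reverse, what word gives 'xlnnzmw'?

Each pair mirrors across the alphabet (g↔t, o↔l, v↔e): positions sum to 25. Letters are reflected about the middle of the alphabet (position → 25−position): Atbash.
Undoing it on xlnnzmw: x↔c, l↔o, n↔m, n↔m, z↔a, m↔n, w↔d.

command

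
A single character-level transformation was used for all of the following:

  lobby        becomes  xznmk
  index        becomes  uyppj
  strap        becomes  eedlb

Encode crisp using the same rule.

ocudb

Shifts by position in lobby: pos 0: l→x (+12), pos 1: o→z (+11), pos 2: b→n (+12), pos 3: b→m (+11) — repeating every 2. It's a Vigenère-style cipher with numeric key [12,11]: position i shifts by key[i mod 2].
For crisp: c+12=o, r+11=c, i+12=u, s+11=d, p+12=b.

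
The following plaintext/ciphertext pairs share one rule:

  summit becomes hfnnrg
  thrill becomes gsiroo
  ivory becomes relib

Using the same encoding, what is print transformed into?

Each pair mirrors across the alphabet (s↔h, u↔f, m↔n): positions sum to 25. This is the alphabet-reversal cipher (Atbash): a becomes z, b becomes y, etc.
On print: p↔k, r↔i, i↔r, n↔m, t↔g.

kirmg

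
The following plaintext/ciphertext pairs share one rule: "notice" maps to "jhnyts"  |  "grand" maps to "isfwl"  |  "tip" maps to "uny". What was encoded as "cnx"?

six

The output letters match the input read backwards, each shifted +5: notice reversed is eciton. Read the word backwards and shift each letter +5.
Undoing it on cnx: shift back: c−5=x, n−5=i, x−5=s → xis; then reverse → six.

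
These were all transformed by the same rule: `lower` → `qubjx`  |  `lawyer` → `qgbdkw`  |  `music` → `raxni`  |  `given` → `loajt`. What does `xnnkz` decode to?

shift

A repeating key of period 3 is used — shifts +5, +6, +5 over and over.
Reversing it on xnnkz: x−5=s, n−6=h, n−5=i, k−5=f, z−6=t.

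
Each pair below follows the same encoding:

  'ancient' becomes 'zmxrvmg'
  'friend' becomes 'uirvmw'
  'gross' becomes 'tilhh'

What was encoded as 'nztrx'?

Each pair mirrors across the alphabet (a↔z, n↔m, c↔x): positions sum to 25. Letters are reflected about the middle of the alphabet (position → 25−position): Atbash.
Reversing it on nztrx: n↔m, z↔a, t↔g, r↔i, x↔c.

magic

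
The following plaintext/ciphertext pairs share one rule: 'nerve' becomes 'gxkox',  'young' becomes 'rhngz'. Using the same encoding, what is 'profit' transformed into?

ikhybm

This is a Caesar cipher with shift 19.
On profit: p+19=i, r+19=k, o+19=h, f+19=y, i+19=b, t+19=m.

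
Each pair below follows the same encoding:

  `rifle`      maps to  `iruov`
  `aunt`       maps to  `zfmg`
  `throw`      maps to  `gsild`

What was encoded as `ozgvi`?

later

Each pair mirrors across the alphabet (r↔i, i↔r, f↔u): positions sum to 25. Letters are reflected about the middle of the alphabet (position → 25−position): Atbash.
Reversing it on ozgvi: o↔l, z↔a, g↔t, v↔e, i↔r.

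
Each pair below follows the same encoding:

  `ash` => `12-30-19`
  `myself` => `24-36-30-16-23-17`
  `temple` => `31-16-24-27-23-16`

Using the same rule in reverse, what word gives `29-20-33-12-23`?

a is letter #1 and maps to 12: an offset of 11. Letters become their 1-based position plus 11 (so a→12, b→13, …).
Undoing it on 29-20-33-12-23: 29→(29−11)÷1=18=r, 20→(20−11)÷1=9=i, 33→(33−11)÷1=22=v, 12→(12−11)÷1=1=a, 23→(23−11)÷1=12=l.

rival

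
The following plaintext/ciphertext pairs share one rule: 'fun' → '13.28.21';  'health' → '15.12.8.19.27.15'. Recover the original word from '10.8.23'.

Each letter is replaced by its alphabet position (a=1..z=26) + 7.
Reversing it on 10.8.23: 10→(10−7)÷1=3=c, 8→(8−7)÷1=1=a, 23→(23−7)÷1=16=p.

cap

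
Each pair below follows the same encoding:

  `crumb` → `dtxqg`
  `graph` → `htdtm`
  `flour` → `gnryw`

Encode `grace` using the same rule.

htdgj

In crumb: c→d is +1, r→t is +2, u→x is +3, m→q is +4 — the shift increases by 1 each position. The shift increases by 1 at each position, starting from +1: 1, 2, 3, ….
For grace: g+1=h, r+2=t, a+3=d, c+4=g, e+5=j.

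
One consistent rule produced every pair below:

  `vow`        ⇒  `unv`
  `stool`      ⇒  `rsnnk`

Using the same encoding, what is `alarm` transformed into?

zkzql

Compare letters: v→u is +25, o→n is +25, w→v is +25 — a constant shift. This is a Caesar cipher with shift 25.
On alarm: a+25=z, l+25=k, a+25=z, r+25=q, m+25=l.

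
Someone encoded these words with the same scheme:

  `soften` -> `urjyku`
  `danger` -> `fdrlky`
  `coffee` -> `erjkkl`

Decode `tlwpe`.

risky

In soften: s→u is +2, o→r is +3, f→j is +4, t→y is +5 — the shift increases by 1 each position. Letter i (0-indexed) is shifted by i+2, so successive shifts are 2, 3, 4, ….
Reversing it on tlwpe: t−2=r, l−3=i, w−4=s, p−5=k, e−6=y.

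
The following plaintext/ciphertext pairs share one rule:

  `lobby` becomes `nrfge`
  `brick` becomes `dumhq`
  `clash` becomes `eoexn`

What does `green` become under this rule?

In lobby: l→n is +2, o→r is +3, b→f is +4, b→g is +5 — the shift increases by 1 each position. The shift increases by 1 at each position, starting from +2: 2, 3, 4, ….
Applying it to green: g+2=i, r+3=u, e+4=i, e+5=j, n+6=t.

iuijt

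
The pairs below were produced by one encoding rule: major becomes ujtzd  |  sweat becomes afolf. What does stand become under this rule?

Letter i (0-indexed) is shifted by i+8, so successive shifts are 8, 9, 10, ….
On stand: s+8=a, t+9=c, a+10=k, n+11=y, d+12=p.

ackyp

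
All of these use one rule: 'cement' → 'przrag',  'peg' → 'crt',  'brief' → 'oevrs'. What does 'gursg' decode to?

Each letter is shifted forward by 13 in the alphabet (a Caesar shift of +13).
Decoding gursg: g−13=t, u−13=h, r−13=e, s−13=f, g−13=t.

theft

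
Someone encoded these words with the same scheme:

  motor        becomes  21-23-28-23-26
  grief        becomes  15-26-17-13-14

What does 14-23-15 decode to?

The number is (letter's place in the alphabet, a=1) + 8.
Reversing it on 14-23-15: 14→(14−8)÷1=6=f, 23→(23−8)÷1=15=o, 15→(15−8)÷1=7=g.

fog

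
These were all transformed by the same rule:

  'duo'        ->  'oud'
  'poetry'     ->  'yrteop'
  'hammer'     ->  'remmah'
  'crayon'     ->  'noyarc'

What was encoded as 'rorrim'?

mirror

It's just the letters in reverse order.
Decoding rorrim: then reverse → mirror.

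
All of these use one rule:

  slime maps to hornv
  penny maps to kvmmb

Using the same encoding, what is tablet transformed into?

Each pair mirrors across the alphabet (s↔h, l↔o, i↔r): positions sum to 25. Letters are reflected about the middle of the alphabet (position → 25−position): Atbash.
For tablet: t↔g, a↔z, b↔y, l↔o, e↔v, t↔g.

gzyovg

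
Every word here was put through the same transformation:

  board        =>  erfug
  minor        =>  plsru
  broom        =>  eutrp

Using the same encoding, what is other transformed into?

rwmhu

The shifts repeat in a cycle of length 3: positions 0,1,… shift by +3, +3, +5, then the pattern repeats.
For other: o+3=r, t+3=w, h+5=m, e+3=h, r+3=u.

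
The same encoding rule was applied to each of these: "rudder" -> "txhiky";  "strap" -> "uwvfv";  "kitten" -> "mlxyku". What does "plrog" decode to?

ninja

Letter i (0-indexed) is shifted by i+2, so successive shifts are 2, 3, 4, ….
Undoing it on plrog: p−2=n, l−3=i, r−4=n, o−5=j, g−6=a.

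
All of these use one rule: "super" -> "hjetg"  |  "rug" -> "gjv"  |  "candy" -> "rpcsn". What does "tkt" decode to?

Compare letters: s→h is +15, u→j is +15, p→e is +15 — a constant shift. This is a Caesar cipher with shift 15.
Undoing it on tkt: t−15=e, k−15=v, t−15=e.

eve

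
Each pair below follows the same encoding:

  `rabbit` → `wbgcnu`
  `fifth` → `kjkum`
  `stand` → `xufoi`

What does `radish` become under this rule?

wbijxi

The shifts repeat in a cycle of length 2: positions 0,1,… shift by +5, +1, then the pattern repeats.
For radish: r+5=w, a+1=b, d+5=i, i+1=j, s+5=x, h+1=i.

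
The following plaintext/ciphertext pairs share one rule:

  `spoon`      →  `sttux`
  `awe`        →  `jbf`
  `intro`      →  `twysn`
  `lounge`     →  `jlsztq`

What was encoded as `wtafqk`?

flavor

The output letters match the input read backwards, each shifted +5: spoon reversed is noops. The word is reversed, then every letter is shifted forward by 5.
Reversing it on wtafqk: shift back: w−5=r, t−5=o, a−5=v, f−5=a, q−5=l, k−5=f → rovalf; then reverse → flavor.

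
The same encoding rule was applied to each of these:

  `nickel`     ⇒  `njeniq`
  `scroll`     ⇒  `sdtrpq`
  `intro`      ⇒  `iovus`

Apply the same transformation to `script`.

sdtlty

In nickel: n→n is +0, i→j is +1, c→e is +2, k→n is +3 — the shift increases by 1 each position. Letter i (0-indexed) is shifted by i+0, so successive shifts are 0, 1, 2, ….
For script: s+0=s, c+1=d, r+2=t, i+3=l, p+4=t, t+5=y.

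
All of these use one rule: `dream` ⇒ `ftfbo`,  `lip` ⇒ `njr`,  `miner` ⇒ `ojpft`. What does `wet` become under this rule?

The shift depends on letter class: consonant d→f is +2, but vowel e→f is +1. Two shifts are in play — +1 for a/e/i/o/u, +2 for every other letter.
Applying it to wet: w(cons)+2=y, e(vowel)+1=f, t(cons)+2=v.

yfv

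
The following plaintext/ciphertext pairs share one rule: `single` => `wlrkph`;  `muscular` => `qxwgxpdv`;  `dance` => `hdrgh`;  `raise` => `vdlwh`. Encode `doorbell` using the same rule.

The shift depends on letter class: consonant s→w is +4, but vowel i→l is +3. The rule splits by letter class: vowels +3, consonants +4.
For doorbell: d(cons)+4=h, o(vowel)+3=r, o(vowel)+3=r, r(cons)+4=v, b(cons)+4=f, e(vowel)+3=h, l(cons)+4=p, l(cons)+4=p.

hrrvfhpp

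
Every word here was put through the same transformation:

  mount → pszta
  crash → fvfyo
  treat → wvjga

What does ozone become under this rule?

In mount: m→p is +3, o→s is +4, u→z is +5, n→t is +6 — the shift increases by 1 each position. The shift increases by 1 at each position, starting from +3: 3, 4, 5, ….
For ozone: o+3=r, z+4=d, o+5=t, n+6=t, e+7=l.

rdttl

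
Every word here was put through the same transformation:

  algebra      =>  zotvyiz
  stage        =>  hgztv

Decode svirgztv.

This is the alphabet-reversal cipher (Atbash): a becomes z, b becomes y, etc.
Undoing it on svirgztv: s↔h, v↔e, i↔r, r↔i, g↔t, z↔a, t↔g, v↔e.

heritage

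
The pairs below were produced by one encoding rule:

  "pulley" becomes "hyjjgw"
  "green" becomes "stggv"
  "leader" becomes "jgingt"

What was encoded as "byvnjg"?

p(15)→h(7) and u(20)→y(24) fit y≡19x+8 (mod 26); the inverse of 19 mod 26 is 11. Each letter's alphabet position (a=0..z=25) is mapped through 19·x+8 mod 26 — an affine cipher.
Decoding byvnjg: b(1)→11·(1−8)≡1=b; y(24)→11·(24−8)≡20=u; v(21)→11·(21−8)≡13=n; n(13)→11·(13−8)≡3=d; j(9)→11·(9−8)≡11=l; g(6)→11·(6−8)≡4=e (all mod 26).

bundle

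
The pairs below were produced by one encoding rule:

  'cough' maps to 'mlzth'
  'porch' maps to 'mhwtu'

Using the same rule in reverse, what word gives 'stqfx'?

The output letters match the input read backwards, each shifted +5: cough reversed is hguoc. Read the word backwards and shift each letter +5.
Undoing it on stqfx: shift back: s−5=n, t−5=o, q−5=l, f−5=a, x−5=s → nolas; then reverse → salon.

salon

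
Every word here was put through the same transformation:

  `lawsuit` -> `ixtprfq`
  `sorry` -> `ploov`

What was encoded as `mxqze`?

Compare letters: l→i is +23, a→x is +23, w→t is +23 — a constant shift. Every letter moves 23 places later in the alphabet, wrapping around z→a.
Reversing it on mxqze: m−23=p, x−23=a, q−23=t, z−23=c, e−23=h.

patch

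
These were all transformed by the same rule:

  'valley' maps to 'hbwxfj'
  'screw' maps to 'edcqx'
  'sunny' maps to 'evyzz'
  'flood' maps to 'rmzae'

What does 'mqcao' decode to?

apron

Shifts by position in valley: pos 0: v→h (+12), pos 1: a→b (+1), pos 2: l→w (+11), pos 3: l→x (+12), pos 4: e→f (+1), pos 5: y→j (+11) — repeating every 3. A repeating key of period 3 is used — shifts +12, +1, +11 over and over.
Reversing it on mqcao: m−12=a, q−1=p, c−11=r, a−12=o, o−1=n.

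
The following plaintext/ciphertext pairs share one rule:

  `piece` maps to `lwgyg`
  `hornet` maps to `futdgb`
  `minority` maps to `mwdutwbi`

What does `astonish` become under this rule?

p(15)→l(11) and i(8)→w(22) fit y≡17x+16 (mod 26); the inverse of 17 mod 26 is 23. This is an affine cipher: with a=0,…,z=25, each position x becomes (17x+16) mod 26.
On astonish: a(0)→17·0+16≡16=q; s(18)→17·18+16≡10=k; t(19)→17·19+16≡1=b; o(14)→17·14+16≡20=u; n(13)→17·13+16≡3=d; i(8)→17·8+16≡22=w; s(18)→17·18+16≡10=k; h(7)→17·7+16≡5=f (all mod 26).

qkbudwkf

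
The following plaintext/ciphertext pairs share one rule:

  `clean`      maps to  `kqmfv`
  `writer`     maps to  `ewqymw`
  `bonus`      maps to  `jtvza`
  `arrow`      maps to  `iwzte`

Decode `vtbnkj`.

notice

Shifts by position in clean: pos 0: c→k (+8), pos 1: l→q (+5), pos 2: e→m (+8), pos 3: a→f (+5) — repeating every 2. It's a Vigenère-style cipher with numeric key [8,5]: position i shifts by key[i mod 2].
Undoing it on vtbnkj: v−8=n, t−5=o, b−8=t, n−5=i, k−8=c, j−5=e.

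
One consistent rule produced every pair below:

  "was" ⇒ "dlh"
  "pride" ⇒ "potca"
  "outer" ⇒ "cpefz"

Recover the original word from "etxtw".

limit

The output letters match the input read backwards, each shifted +11: was reversed is saw. The word is reversed, then every letter is shifted forward by 11.
Decoding etxtw: shift back: e−11=t, t−11=i, x−11=m, t−11=i, w−11=l → timil; then reverse → limit.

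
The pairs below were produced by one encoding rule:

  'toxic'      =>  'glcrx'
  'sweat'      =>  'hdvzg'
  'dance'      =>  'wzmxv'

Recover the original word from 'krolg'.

Each letter is replaced by its mirror in the alphabet: a↔z, b↔y, c↔x, and so on (the Atbash cipher).
Decoding krolg: k↔p, r↔i, o↔l, l↔o, g↔t.

pilot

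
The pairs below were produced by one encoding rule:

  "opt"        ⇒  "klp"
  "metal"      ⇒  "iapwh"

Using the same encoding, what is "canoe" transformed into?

Compare letters: o→k is +22, p→l is +22, t→p is +22 — a constant shift. It's a constant shift of +22 (ROT22).
Applying it to canoe: c+22=y, a+22=w, n+22=j, o+22=k, e+22=a.

ywjka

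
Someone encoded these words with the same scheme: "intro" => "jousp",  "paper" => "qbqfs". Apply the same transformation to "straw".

Compare letters: i→j is +1, n→o is +1, t→u is +1 — a constant shift. Each letter is shifted forward by 1 in the alphabet (a Caesar shift of +1).
On straw: s+1=t, t+1=u, r+1=s, a+1=b, w+1=x.

tusbx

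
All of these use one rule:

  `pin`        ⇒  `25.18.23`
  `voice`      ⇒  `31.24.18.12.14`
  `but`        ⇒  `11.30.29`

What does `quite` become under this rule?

p is letter #16 and maps to 25: an offset of 9. Letters become their 1-based position plus 9 (so a→10, b→11, …).
For quite: q=17→26, u=21→30, i=9→18, t=20→29, e=5→14.

26.30.18.29.14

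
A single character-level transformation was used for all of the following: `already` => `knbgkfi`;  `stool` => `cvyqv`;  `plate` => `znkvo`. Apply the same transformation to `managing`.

wcxcqkxi

Shifts by position in already: pos 0: a→k (+10), pos 1: l→n (+2), pos 2: r→b (+10), pos 3: e→g (+2) — repeating every 2. A repeating key of period 2 is used — shifts +10, +2 over and over.
For managing: m+10=w, a+2=c, n+10=x, a+2=c, g+10=q, i+2=k, n+10=x, g+2=i.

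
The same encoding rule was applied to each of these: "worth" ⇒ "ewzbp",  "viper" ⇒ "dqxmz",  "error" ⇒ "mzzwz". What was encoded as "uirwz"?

It's a constant shift of +8 (ROT8).
Reversing it on uirwz: u−8=m, i−8=a, r−8=j, w−8=o, z−8=r.

major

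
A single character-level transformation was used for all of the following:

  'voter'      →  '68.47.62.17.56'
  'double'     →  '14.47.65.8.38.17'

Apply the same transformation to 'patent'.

v(#22)→68 and o(#15)→47: differences scale by 3, so n = 3·pos + 2. With a=1..z=26, the number is 3·pos + 2.
For patent: p=16→50, a=1→5, t=20→62, e=5→17, n=14→44, t=20→62.

50.5.62.17.44.62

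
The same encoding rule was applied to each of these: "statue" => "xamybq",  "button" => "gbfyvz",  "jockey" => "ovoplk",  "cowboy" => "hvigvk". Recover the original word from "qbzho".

lunch

Shifts by position in statue: pos 0: s→x (+5), pos 1: t→a (+7), pos 2: a→m (+12), pos 3: t→y (+5), pos 4: u→b (+7), pos 5: e→q (+12) — repeating every 3. The shifts repeat in a cycle of length 3: positions 0,1,… shift by +5, +7, +12, then the pattern repeats.
Undoing it on qbzho: q−5=l, b−7=u, z−12=n, h−5=c, o−7=h.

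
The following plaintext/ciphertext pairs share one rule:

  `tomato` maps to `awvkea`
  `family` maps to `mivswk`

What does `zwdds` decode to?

In tomato: t→a is +7, o→w is +8, m→v is +9, a→k is +10 — the shift increases by 1 each position. Each letter shifts forward by (position + 7), i.e. 7, 8, 9, … — the shift grows by one for each successive letter.
Decoding zwdds: z−7=s, w−8=o, d−9=u, d−10=t, s−11=h.

south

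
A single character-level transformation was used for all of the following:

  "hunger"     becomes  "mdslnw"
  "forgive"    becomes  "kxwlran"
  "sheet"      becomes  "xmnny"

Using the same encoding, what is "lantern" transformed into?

qjsynws

The shift depends on letter class: consonant h→m is +5, but vowel u→d is +9. Two shifts are in play — +9 for a/e/i/o/u, +5 for every other letter.
Applying it to lantern: l(cons)+5=q, a(vowel)+9=j, n(cons)+5=s, t(cons)+5=y, e(vowel)+9=n, r(cons)+5=w, n(cons)+5=s.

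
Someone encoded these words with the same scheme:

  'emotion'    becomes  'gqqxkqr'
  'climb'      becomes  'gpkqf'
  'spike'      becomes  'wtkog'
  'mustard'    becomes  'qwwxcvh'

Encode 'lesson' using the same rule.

Two shifts are in play — +2 for a/e/i/o/u, +4 for every other letter.
On lesson: l(cons)+4=p, e(vowel)+2=g, s(cons)+4=w, s(cons)+4=w, o(vowel)+2=q, n(cons)+4=r.

pgwwqr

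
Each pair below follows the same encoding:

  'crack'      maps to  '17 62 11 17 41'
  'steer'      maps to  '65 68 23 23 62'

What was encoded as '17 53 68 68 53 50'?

c(#3)→17 and r(#18)→62: differences scale by 3, so n = 3·pos + 8. The formula is n = 3×(alphabet index, a=1) + 8.
Decoding 17 53 68 68 53 50: 17→(17−8)÷3=3=c, 53→(53−8)÷3=15=o, 68→(68−8)÷3=20=t, 68→(68−8)÷3=20=t, 53→(53−8)÷3=15=o, 50→(50−8)÷3=14=n.

cotton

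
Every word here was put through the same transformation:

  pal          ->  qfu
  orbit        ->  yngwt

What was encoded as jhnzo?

The output letters match the input read backwards, each shifted +5: pal reversed is lap. Two steps: reverse the string, then apply a Caesar shift of +5.
Reversing it on jhnzo: shift back: j−5=e, h−5=c, n−5=i, z−5=u, o−5=j → eciuj; then reverse → juice.

juice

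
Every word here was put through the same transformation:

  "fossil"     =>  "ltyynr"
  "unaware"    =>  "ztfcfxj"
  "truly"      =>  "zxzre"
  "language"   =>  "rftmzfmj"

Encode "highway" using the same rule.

The shift depends on letter class: consonant f→l is +6, but vowel o→t is +5. Two shifts are in play — +5 for a/e/i/o/u, +6 for every other letter.
On highway: h(cons)+6=n, i(vowel)+5=n, g(cons)+6=m, h(cons)+6=n, w(cons)+6=c, a(vowel)+5=f, y(cons)+6=e.

nnmncfe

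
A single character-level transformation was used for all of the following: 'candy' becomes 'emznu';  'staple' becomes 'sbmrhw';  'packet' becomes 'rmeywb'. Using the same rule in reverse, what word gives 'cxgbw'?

white

c(2)→e(4) and a(0)→m(12) fit y≡9x+12 (mod 26); the inverse of 9 mod 26 is 3. Each letter's alphabet position (a=0..z=25) is mapped through 9·x+12 mod 26 — an affine cipher.
Undoing it on cxgbw: c(2)→3·(2−12)≡22=w; x(23)→3·(23−12)≡7=h; g(6)→3·(6−12)≡8=i; b(1)→3·(1−12)≡19=t; w(22)→3·(22−12)≡4=e (all mod 26).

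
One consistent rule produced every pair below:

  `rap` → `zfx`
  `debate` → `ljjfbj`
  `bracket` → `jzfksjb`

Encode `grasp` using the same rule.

The shift depends on letter class: consonant r→z is +8, but vowel a→f is +5. The rule splits by letter class: vowels +5, consonants +8.
For grasp: g(cons)+8=o, r(cons)+8=z, a(vowel)+5=f, s(cons)+8=a, p(cons)+8=x.

ozfax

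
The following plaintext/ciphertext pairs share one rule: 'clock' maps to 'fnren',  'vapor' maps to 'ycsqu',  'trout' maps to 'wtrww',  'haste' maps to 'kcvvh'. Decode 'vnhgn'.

sleek

Shifts by position in clock: pos 0: c→f (+3), pos 1: l→n (+2), pos 2: o→r (+3), pos 3: c→e (+2) — repeating every 2. It's a Vigenère-style cipher with numeric key [3,2]: position i shifts by key[i mod 2].
Undoing it on vnhgn: v−3=s, n−2=l, h−3=e, g−2=e, n−3=k.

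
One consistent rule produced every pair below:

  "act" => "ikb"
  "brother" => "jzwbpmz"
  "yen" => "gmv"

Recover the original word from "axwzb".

It's a constant shift of +8 (ROT8).
Undoing it on axwzb: a−8=s, x−8=p, w−8=o, z−8=r, b−8=t.

sport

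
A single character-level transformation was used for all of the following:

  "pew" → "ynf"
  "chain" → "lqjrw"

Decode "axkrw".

robin

Compare letters: p→y is +9, e→n is +9, w→f is +9 — a constant shift. Each letter is shifted forward by 9 in the alphabet (a Caesar shift of +9).
Undoing it on axkrw: a−9=r, x−9=o, k−9=b, r−9=i, w−9=n.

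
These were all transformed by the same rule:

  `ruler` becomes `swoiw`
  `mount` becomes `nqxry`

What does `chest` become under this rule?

djhwy

In ruler: r→s is +1, u→w is +2, l→o is +3, e→i is +4 — the shift increases by 1 each position. The shift increases by 1 at each position, starting from +1: 1, 2, 3, ….
For chest: c+1=d, h+2=j, e+3=h, s+4=w, t+5=y.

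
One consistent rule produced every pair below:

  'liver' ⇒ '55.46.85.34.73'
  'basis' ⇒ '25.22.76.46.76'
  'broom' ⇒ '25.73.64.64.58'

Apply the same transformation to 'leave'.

55.34.22.85.34

l(#12)→55 and i(#9)→46: differences scale by 3, so n = 3·pos + 19. Each letter becomes 3×(its alphabet position, a=1..z=26) + 19.
Applying it to leave: l=12→55, e=5→34, a=1→22, v=22→85, e=5→34.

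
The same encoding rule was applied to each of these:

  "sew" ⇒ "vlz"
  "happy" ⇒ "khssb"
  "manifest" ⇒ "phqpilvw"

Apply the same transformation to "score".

vfvul

Vowels shift forward by 7 and consonants shift forward by 3.
Applying it to score: s(cons)+3=v, c(cons)+3=f, o(vowel)+7=v, r(cons)+3=u, e(vowel)+7=l.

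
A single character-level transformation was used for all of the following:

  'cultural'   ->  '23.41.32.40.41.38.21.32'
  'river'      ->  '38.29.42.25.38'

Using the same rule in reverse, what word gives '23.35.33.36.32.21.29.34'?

complain

c is letter #3 and maps to 23: an offset of 20. The number is (letter's place in the alphabet, a=1) + 20.
Decoding 23.35.33.36.32.21.29.34: 23→(23−20)÷1=3=c, 35→(35−20)÷1=15=o, 33→(33−20)÷1=13=m, 36→(36−20)÷1=16=p, 32→(32−20)÷1=12=l, 21→(21−20)÷1=1=a, 29→(29−20)÷1=9=i, 34→(34−20)÷1=14=n.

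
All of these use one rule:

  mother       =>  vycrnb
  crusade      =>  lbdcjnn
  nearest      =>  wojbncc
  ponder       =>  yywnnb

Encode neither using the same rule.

Shifts by position in mother: pos 0: m→v (+9), pos 1: o→y (+10), pos 2: t→c (+9), pos 3: h→r (+10) — repeating every 2. It's a Vigenère-style cipher with numeric key [9,10]: position i shifts by key[i mod 2].
For neither: n+9=w, e+10=o, i+9=r, t+10=d, h+9=q, e+10=o, r+9=a.

wordqoa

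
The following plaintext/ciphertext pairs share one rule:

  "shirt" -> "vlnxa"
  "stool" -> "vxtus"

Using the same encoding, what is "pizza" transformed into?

In shirt: s→v is +3, h→l is +4, i→n is +5, r→x is +6 — the shift increases by 1 each position. Letter i (0-indexed) is shifted by i+3, so successive shifts are 3, 4, 5, ….
For pizza: p+3=s, i+4=m, z+5=e, z+6=f, a+7=h.

smefh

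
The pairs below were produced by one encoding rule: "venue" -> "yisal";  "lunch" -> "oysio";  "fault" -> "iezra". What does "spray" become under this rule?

Each letter shifts forward by (position + 3), i.e. 3, 4, 5, … — the shift grows by one for each successive letter.
Applying it to spray: s+3=v, p+4=t, r+5=w, a+6=g, y+7=f.

vtwgf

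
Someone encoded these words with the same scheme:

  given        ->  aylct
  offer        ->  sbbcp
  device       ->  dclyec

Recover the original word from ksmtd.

wound

g(6)→a(0) and i(8)→y(24) fit y≡25x+6 (mod 26); the inverse of 25 mod 26 is 25. Treating letters as 0–25, the rule is x ↦ 25x + 6 (mod 26).
Reversing it on ksmtd: k(10)→25·(10−6)≡22=w; s(18)→25·(18−6)≡14=o; m(12)→25·(12−6)≡20=u; t(19)→25·(19−6)≡13=n; d(3)→25·(3−6)≡3=d (all mod 26).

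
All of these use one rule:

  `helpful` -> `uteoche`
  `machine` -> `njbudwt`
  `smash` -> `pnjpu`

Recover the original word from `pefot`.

h(7)→u(20) and e(4)→t(19) fit y≡9x+9 (mod 26); the inverse of 9 mod 26 is 3. Treating letters as 0–25, the rule is x ↦ 9x + 9 (mod 26).
Undoing it on pefot: p(15)→3·(15−9)≡18=s; e(4)→3·(4−9)≡11=l; f(5)→3·(5−9)≡14=o; o(14)→3·(14−9)≡15=p; t(19)→3·(19−9)≡4=e (all mod 26).

slope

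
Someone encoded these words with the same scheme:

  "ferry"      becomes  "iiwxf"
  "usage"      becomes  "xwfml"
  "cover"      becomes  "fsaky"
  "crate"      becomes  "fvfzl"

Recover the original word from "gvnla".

drift

Letter i (0-indexed) is shifted by i+3, so successive shifts are 3, 4, 5, ….
Undoing it on gvnla: g−3=d, v−4=r, n−5=i, l−6=f, a−7=t.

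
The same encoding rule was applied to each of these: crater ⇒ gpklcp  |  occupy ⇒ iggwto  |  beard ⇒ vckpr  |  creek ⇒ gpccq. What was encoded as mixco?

money

c(2)→g(6) and r(17)→p(15) fit y≡11x+10 (mod 26); the inverse of 11 mod 26 is 19. This is an affine cipher: with a=0,…,z=25, each position x becomes (11x+10) mod 26.
Reversing it on mixco: m(12)→19·(12−10)≡12=m; i(8)→19·(8−10)≡14=o; x(23)→19·(23−10)≡13=n; c(2)→19·(2−10)≡4=e; o(14)→19·(14−10)≡24=y (all mod 26).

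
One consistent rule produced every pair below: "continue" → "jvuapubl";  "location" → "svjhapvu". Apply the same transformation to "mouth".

tvbao

Every letter moves 7 places later in the alphabet, wrapping around z→a.
For mouth: m+7=t, o+7=v, u+7=b, t+7=a, h+7=o.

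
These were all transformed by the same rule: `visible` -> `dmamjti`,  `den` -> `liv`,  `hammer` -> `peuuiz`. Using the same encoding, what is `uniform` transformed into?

The shift depends on letter class: consonant v→d is +8, but vowel i→m is +4. Vowels shift forward by 4 and consonants shift forward by 8.
On uniform: u(vowel)+4=y, n(cons)+8=v, i(vowel)+4=m, f(cons)+8=n, o(vowel)+4=s, r(cons)+8=z, m(cons)+8=u.

yvmnszu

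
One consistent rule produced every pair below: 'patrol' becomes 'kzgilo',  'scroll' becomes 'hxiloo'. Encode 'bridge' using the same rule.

Each pair mirrors across the alphabet (p↔k, a↔z, t↔g): positions sum to 25. Each letter is replaced by its mirror in the alphabet: a↔z, b↔y, c↔x, and so on (the Atbash cipher).
For bridge: b↔y, r↔i, i↔r, d↔w, g↔t, e↔v.

yirwtv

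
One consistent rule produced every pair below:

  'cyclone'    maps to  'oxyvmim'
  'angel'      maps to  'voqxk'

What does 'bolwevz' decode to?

The output letters match the input read backwards, each shifted +10: cyclone reversed is enolcyc. Read the word backwards and shift each letter +10.
Reversing it on bolwevz: shift back: b−10=r, o−10=e, l−10=b, w−10=m, e−10=u, v−10=l, z−10=p → rebmulp; then reverse → plumber.

plumber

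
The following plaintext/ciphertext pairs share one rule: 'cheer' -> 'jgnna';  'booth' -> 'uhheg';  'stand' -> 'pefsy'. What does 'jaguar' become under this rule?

c(2)→j(9) and h(7)→g(6) fit y≡15x+5 (mod 26); the inverse of 15 mod 26 is 7. This is an affine cipher: with a=0,…,z=25, each position x becomes (15x+5) mod 26.
For jaguar: j(9)→15·9+5≡10=k; a(0)→15·0+5≡5=f; g(6)→15·6+5≡17=r; u(20)→15·20+5≡19=t; a(0)→15·0+5≡5=f; r(17)→15·17+5≡0=a (all mod 26).

kfrtfa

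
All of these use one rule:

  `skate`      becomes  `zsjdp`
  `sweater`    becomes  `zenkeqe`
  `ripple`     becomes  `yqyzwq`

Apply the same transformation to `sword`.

Letter i (0-indexed) is shifted by i+7, so successive shifts are 7, 8, 9, ….
Applying it to sword: s+7=z, w+8=e, o+9=x, r+10=b, d+11=o.

zexbo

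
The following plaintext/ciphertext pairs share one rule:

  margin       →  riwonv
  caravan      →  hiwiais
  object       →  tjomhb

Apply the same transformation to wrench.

bzjvhp

Shifts by position in margin: pos 0: m→r (+5), pos 1: a→i (+8), pos 2: r→w (+5), pos 3: g→o (+8) — repeating every 2. The shifts repeat in a cycle of length 2: positions 0,1,… shift by +5, +8, then the pattern repeats.
For wrench: w+5=b, r+8=z, e+5=j, n+8=v, c+5=h, h+8=p.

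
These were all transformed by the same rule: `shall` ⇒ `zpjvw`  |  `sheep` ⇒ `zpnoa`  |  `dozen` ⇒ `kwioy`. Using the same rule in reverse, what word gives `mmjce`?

feast

In shall: s→z is +7, h→p is +8, a→j is +9, l→v is +10 — the shift increases by 1 each position. Letter i (0-indexed) is shifted by i+7, so successive shifts are 7, 8, 9, ….
Reversing it on mmjce: m−7=f, m−8=e, j−9=a, c−10=s, e−11=t.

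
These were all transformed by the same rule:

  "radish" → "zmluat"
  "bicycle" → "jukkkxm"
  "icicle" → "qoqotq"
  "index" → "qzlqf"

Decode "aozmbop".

It's a Vigenère-style cipher with numeric key [8,12]: position i shifts by key[i mod 2].
Undoing it on aozmbop: a−8=s, o−12=c, z−8=r, m−12=a, b−8=t, o−12=c, p−8=h.

scratch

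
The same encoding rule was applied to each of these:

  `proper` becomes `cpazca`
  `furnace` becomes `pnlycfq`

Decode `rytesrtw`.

The output letters match the input read backwards, each shifted +11: proper reversed is reporp. The word is reversed, then every letter is shifted forward by 11.
Undoing it on rytesrtw: shift back: r−11=g, y−11=n, t−11=i, e−11=t, s−11=h, r−11=g, t−11=i, w−11=l → gnithgil; then reverse → lighting.

lighting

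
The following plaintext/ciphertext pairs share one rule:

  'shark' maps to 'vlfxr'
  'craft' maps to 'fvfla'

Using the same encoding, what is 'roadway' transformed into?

Letter i (0-indexed) is shifted by i+3, so successive shifts are 3, 4, 5, ….
For roadway: r+3=u, o+4=s, a+5=f, d+6=j, w+7=d, a+8=i, y+9=h.

usfjdih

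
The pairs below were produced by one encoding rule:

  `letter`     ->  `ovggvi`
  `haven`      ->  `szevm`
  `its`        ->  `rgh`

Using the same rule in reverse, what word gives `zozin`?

alarm

This is the alphabet-reversal cipher (Atbash): a becomes z, b becomes y, etc.
Decoding zozin: z↔a, o↔l, z↔a, i↔r, n↔m.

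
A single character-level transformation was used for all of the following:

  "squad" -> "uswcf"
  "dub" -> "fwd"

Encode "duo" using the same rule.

fwq

Compare letters: s→u is +2, q→s is +2, u→w is +2 — a constant shift. Each letter is shifted forward by 2 in the alphabet (a Caesar shift of +2).
For duo: d+2=f, u+2=w, o+2=q.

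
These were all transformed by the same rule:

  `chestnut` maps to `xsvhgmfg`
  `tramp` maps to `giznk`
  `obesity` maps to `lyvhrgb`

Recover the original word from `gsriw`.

third

This is the alphabet-reversal cipher (Atbash): a becomes z, b becomes y, etc.
Decoding gsriw: g↔t, s↔h, r↔i, i↔r, w↔d.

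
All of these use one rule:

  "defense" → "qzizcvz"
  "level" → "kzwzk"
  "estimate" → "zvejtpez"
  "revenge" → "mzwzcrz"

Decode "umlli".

proof

d(3)→q(16) and e(4)→z(25) fit y≡9x+15 (mod 26); the inverse of 9 mod 26 is 3. Each letter's alphabet position (a=0..z=25) is mapped through 9·x+15 mod 26 — an affine cipher.
Reversing it on umlli: u(20)→3·(20−15)≡15=p; m(12)→3·(12−15)≡17=r; l(11)→3·(11−15)≡14=o; l(11)→3·(11−15)≡14=o; i(8)→3·(8−15)≡5=f (all mod 26).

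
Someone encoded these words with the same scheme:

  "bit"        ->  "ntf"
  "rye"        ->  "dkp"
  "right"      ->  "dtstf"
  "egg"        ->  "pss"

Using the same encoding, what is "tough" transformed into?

The shift depends on letter class: consonant b→n is +12, but vowel i→t is +11. The rule splits by letter class: vowels +11, consonants +12.
On tough: t(cons)+12=f, o(vowel)+11=z, u(vowel)+11=f, g(cons)+12=s, h(cons)+12=t.

fzfst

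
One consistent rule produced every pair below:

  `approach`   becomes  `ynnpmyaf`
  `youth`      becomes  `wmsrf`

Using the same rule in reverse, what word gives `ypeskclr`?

Each letter is shifted forward by 24 in the alphabet (a Caesar shift of +24).
Decoding ypeskclr: y−24=a, p−24=r, e−24=g, s−24=u, k−24=m, c−24=e, l−24=n, r−24=t.

argument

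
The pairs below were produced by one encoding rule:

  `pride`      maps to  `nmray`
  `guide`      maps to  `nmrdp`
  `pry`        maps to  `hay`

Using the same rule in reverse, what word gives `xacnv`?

metro

The output letters match the input read backwards, each shifted +9: pride reversed is edirp. Two steps: reverse the string, then apply a Caesar shift of +9.
Decoding xacnv: shift back: x−9=o, a−9=r, c−9=t, n−9=e, v−9=m → ortem; then reverse → metro.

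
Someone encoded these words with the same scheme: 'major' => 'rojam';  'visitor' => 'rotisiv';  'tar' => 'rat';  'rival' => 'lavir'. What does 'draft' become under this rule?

The word is simply reversed.
Applying it to draft: reverse → tfard.

tfard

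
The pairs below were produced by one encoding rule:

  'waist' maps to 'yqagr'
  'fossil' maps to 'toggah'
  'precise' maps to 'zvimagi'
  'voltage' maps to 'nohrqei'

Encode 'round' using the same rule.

vocdx

w(22)→y(24) and a(0)→q(16) fit y≡11x+16 (mod 26); the inverse of 11 mod 26 is 19. Each letter's alphabet position (a=0..z=25) is mapped through 11·x+16 mod 26 — an affine cipher.
On round: r(17)→11·17+16≡21=v; o(14)→11·14+16≡14=o; u(20)→11·20+16≡2=c; n(13)→11·13+16≡3=d; d(3)→11·3+16≡23=x (all mod 26).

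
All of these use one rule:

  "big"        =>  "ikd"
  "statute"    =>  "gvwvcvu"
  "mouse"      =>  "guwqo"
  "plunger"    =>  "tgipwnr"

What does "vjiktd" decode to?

The output letters match the input read backwards, each shifted +2: big reversed is gib. The word is reversed, then every letter is shifted forward by 2.
Undoing it on vjiktd: shift back: v−2=t, j−2=h, i−2=g, k−2=i, t−2=r, d−2=b → thgirb; then reverse → bright.

bright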